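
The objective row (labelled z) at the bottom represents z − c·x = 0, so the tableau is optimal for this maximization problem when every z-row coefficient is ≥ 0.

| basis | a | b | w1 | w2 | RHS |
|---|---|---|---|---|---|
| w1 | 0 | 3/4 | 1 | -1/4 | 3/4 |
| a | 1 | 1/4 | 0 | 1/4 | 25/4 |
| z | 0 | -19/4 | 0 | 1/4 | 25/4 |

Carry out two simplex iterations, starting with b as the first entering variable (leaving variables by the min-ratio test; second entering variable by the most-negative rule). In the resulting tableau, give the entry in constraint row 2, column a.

3

Ratio test on column b — row 1: (3/4)/(3/4) = 1; row 2: (25/4)/(1/4) = 25. Minimum is 1 at row 1 (w1 leaves); pivot element 3/4.
Divide row 1 by 3/4; eliminate column b from the other rows.
Second iteration: most negative z-row entry is -4/3 in column w2, so w2 enters.
Ratio test on column w2 — row 1: entry -1/3 ≤ 0; row 2: 6/(1/3) = 18. Minimum is 18 at row 2 (a leaves); pivot element 1/3.
Divide row 2 by 1/3; eliminate column w2 from the other rows.
After both pivots, the entry at constraint row 2, column a is 3.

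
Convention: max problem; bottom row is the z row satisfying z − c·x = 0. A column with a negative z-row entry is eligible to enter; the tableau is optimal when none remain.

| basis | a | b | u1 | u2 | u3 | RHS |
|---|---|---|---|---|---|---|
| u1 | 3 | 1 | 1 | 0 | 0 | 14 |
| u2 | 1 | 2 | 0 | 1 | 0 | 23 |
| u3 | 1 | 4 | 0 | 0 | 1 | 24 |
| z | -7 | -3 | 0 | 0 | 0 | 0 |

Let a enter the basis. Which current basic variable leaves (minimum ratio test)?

u1

Column a entries and ratios — u1: 14/3 = 14/3; u2: 23/1 = 23; u3: 24/1 = 24.
Smallest ratio is 14/3 in the row of u1, so u1 leaves.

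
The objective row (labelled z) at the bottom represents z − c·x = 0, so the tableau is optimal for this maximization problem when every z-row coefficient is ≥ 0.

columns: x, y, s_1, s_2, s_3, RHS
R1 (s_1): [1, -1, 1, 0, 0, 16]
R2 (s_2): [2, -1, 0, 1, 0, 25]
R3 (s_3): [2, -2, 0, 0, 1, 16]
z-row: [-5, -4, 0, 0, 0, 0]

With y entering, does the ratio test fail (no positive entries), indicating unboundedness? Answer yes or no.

yes

Every constraint-row entry in column y is ≤ 0, so increasing y is unbounded.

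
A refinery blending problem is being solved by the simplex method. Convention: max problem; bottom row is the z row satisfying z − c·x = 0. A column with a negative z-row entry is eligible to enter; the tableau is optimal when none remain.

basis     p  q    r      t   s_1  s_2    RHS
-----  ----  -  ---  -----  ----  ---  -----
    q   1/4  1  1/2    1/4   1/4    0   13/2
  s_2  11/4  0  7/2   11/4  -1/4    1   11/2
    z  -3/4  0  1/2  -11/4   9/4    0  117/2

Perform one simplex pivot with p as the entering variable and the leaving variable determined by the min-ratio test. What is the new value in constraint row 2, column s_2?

4/11

Ratio test on column p — row 1: (13/2)/(1/4) = 26; row 2: (11/2)/(11/4) = 2. Minimum is 2 at row 2 (s_2 leaves); pivot element 11/4.
Divide row 2 by 11/4; eliminate column p from the other rows.
In the new row 2, the s_2 entry is the old entry divided by the pivot: 1/(11/4) = 4/11.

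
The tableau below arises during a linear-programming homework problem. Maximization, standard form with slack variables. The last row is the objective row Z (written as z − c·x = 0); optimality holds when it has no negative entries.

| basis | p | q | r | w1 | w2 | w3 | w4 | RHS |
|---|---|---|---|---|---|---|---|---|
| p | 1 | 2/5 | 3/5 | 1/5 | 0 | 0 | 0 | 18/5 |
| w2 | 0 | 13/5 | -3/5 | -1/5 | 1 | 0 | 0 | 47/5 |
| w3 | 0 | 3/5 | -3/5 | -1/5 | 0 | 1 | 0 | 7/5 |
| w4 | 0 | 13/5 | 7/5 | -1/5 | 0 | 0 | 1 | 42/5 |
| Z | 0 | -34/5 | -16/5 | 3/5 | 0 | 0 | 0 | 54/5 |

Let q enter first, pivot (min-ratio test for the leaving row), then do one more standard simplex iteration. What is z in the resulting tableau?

Ratio test on column q — row 1: (18/5)/(2/5) = 9; row 2: (47/5)/(13/5) = 47/13; row 3: (7/5)/(3/5) = 7/3; row 4: (42/5)/(13/5) = 42/13. Minimum is 7/3 at row 3 (w3 leaves); pivot element 3/5.
Pivot on row 3; the Z-row RHS becomes 54/5 − (-34/5)·(7/3) = 80/3.
Next entering variable (most negative Z-row entry -10): r.
Ratio test on column r — row 1: (8/3)/1 = 8/3; row 2: (10/3)/2 = 5/3; row 3: entry -1 ≤ 0; row 4: (7/3)/4 = 7/12. Minimum is 7/12 at row 4 (w4 leaves); pivot element 4.
After the second pivot the Z-row RHS is 80/3 − (-10)·(7/12) = 65/2.

65/2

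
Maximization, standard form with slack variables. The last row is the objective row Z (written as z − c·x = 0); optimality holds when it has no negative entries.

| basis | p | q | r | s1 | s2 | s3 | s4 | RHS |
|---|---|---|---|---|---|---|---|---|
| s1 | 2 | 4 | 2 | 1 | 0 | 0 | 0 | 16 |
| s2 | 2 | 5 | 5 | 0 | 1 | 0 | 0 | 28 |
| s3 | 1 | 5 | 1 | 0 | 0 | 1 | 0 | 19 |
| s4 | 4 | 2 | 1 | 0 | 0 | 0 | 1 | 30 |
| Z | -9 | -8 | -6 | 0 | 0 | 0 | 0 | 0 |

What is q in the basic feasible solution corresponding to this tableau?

q is not in the basis, so in the current basic feasible solution q = 0.

0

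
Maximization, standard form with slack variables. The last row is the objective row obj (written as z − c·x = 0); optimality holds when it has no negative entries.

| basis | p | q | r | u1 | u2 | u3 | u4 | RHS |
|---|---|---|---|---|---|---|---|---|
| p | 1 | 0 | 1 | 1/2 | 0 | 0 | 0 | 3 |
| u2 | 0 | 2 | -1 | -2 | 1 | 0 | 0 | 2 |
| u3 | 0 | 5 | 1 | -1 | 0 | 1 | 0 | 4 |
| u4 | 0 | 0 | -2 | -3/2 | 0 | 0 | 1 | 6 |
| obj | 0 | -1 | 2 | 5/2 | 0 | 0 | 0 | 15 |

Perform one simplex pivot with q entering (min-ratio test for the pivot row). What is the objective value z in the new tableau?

Ratio test on column q — row 1: entry 0 ≤ 0; row 2: 2/2 = 1; row 3: 4/5 = 4/5; row 4: entry 0 ≤ 0. Minimum is 4/5 at row 3 (u3 leaves); pivot element 5.
Pivot on row 3; the obj-row RHS becomes 15 − (-1)·(4/5) = 79/5.

79/5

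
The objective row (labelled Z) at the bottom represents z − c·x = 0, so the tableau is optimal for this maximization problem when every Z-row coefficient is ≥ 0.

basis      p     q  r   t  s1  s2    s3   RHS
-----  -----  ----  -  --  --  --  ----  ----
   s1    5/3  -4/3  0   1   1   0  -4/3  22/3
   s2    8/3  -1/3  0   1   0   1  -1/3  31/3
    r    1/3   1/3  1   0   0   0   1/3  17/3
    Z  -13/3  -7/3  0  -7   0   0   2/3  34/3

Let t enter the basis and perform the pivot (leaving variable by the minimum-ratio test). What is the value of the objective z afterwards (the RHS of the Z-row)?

188/3

Ratio test on column t — row 1: (22/3)/1 = 22/3; row 2: (31/3)/1 = 31/3; row 3: entry 0 ≤ 0. Minimum is 22/3 at row 1 (s1 leaves); pivot element 1.
Pivot on row 1; the Z-row RHS becomes 34/3 − (-7)·(22/3) = 188/3.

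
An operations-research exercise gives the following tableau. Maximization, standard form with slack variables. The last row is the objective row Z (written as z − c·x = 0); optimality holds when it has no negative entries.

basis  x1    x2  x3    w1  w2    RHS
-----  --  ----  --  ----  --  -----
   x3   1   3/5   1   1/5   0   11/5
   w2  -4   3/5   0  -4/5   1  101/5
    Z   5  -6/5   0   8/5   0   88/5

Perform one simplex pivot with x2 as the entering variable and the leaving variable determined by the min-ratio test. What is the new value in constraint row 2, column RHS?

Ratio test on column x2 — row 1: (11/5)/(3/5) = 11/3; row 2: (101/5)/(3/5) = 101/3. Minimum is 11/3 at row 1 (x3 leaves); pivot element 3/5.
Divide row 1 by 3/5; eliminate column x2 from the other rows.
Row 2 update in column RHS: 101/5 − (3/5)·(11/3) = 18.

18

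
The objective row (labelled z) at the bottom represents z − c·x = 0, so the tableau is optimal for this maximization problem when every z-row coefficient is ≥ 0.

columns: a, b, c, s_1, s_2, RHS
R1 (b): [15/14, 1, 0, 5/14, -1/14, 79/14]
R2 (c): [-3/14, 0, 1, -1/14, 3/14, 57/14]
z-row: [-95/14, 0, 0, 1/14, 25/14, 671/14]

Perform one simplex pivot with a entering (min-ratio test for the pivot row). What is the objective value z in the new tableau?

251/3

Ratio test on column a — row 1: (79/14)/(15/14) = 79/15; row 2: entry -3/14 ≤ 0. Minimum is 79/15 at row 1 (b leaves); pivot element 15/14.
Pivot on row 1; the z-row RHS becomes 671/14 − (-95/14)·(79/15) = 251/3.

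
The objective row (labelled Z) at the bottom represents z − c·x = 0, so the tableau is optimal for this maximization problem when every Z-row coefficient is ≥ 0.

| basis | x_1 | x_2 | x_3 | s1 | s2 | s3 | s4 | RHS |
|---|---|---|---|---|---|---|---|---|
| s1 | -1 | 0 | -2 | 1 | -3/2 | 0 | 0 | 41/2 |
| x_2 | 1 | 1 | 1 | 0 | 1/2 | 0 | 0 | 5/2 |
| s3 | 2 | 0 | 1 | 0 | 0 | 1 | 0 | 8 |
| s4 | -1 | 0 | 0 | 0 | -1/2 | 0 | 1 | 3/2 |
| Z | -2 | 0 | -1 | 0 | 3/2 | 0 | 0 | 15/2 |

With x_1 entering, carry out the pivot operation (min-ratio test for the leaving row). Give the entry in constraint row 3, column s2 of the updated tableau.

Ratio test on column x_1 — row 1: entry -1 ≤ 0; row 2: (5/2)/1 = 5/2; row 3: 8/2 = 4; row 4: entry -1 ≤ 0. Minimum is 5/2 at row 2 (x_2 leaves); pivot element 1.
Divide row 2 by 1; eliminate column x_1 from the other rows.
Row 3 update in column s2: 0 − 2·(1/2) = -1.

-1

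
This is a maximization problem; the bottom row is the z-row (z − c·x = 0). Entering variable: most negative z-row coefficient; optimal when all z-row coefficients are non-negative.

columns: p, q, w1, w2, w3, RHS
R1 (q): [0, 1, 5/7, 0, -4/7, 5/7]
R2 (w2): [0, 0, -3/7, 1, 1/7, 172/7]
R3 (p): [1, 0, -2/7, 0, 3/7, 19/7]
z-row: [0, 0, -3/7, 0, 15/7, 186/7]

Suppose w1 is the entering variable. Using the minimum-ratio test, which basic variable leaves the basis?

Column w1 entries and ratios — q: (5/7)/(5/7) = 1; w2: -3/7 ≤ 0, skip; p: -2/7 ≤ 0, skip.
Smallest ratio is 1 in the row of q, so q leaves.

q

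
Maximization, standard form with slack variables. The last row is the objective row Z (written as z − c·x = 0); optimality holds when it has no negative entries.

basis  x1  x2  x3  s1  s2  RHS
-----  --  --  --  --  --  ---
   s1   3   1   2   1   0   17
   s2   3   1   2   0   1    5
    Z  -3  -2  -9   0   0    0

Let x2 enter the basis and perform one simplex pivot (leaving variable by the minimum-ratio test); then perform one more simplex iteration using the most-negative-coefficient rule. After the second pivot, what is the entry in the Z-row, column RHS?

Ratio test on column x2 — row 1: 17/1 = 17; row 2: 5/1 = 5. Minimum is 5 at row 2 (s2 leaves); pivot element 1.
Divide row 2 by 1; eliminate column x2 from the other rows.
Second iteration: most negative Z-row entry is -5 in column x3, so x3 enters.
Ratio test on column x3 — row 1: entry 0 ≤ 0; row 2: 5/2 = 5/2. Minimum is 5/2 at row 2 (x2 leaves); pivot element 2.
Divide row 2 by 2; eliminate column x3 from the other rows.
After both pivots, the entry at the Z-row, column RHS is 45/2.

45/2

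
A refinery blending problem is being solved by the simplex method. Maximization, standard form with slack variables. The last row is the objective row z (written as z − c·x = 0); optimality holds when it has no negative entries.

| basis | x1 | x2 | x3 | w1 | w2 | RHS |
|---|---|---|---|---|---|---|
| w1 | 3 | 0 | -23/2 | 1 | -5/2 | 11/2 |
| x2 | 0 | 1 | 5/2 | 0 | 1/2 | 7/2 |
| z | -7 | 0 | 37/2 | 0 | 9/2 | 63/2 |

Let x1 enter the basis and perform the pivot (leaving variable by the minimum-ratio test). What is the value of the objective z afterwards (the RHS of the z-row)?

Ratio test on column x1 — row 1: (11/2)/3 = 11/6; row 2: entry 0 ≤ 0. Minimum is 11/6 at row 1 (w1 leaves); pivot element 3.
Pivot on row 1; the z-row RHS becomes 63/2 − (-7)·(11/6) = 133/3.

133/3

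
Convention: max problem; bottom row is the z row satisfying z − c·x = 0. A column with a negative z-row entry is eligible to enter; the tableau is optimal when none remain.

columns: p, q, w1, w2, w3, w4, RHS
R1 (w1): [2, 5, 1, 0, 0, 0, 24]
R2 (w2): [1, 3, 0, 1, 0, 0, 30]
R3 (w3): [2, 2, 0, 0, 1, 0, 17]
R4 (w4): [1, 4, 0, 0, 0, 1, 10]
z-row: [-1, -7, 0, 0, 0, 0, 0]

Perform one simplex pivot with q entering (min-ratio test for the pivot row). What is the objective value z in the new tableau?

35/2

Ratio test on column q — row 1: 24/5 = 24/5; row 2: 30/3 = 10; row 3: 17/2 = 17/2; row 4: 10/4 = 5/2. Minimum is 5/2 at row 4 (w4 leaves); pivot element 4.
Pivot on row 4; the z-row RHS becomes 0 − (-7)·(5/2) = 35/2.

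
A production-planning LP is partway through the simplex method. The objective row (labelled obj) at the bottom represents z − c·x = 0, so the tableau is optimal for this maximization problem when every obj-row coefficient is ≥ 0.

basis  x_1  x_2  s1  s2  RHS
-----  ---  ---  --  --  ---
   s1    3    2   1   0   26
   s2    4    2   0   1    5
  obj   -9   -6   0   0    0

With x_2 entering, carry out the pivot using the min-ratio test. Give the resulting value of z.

Ratio test on column x_2 — row 1: 26/2 = 13; row 2: 5/2 = 5/2. Minimum is 5/2 at row 2 (s2 leaves); pivot element 2.
Pivot on row 2; the obj-row RHS becomes 0 − (-6)·(5/2) = 15.

15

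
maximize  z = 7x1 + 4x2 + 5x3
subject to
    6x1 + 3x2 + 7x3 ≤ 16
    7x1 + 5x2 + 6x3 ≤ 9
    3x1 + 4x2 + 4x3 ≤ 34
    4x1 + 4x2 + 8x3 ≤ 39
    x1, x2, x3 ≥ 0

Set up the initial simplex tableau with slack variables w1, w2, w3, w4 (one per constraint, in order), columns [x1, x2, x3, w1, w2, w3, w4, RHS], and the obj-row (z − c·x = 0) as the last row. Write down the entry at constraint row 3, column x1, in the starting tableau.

Constraint 3 has coefficient 3 on x1.

3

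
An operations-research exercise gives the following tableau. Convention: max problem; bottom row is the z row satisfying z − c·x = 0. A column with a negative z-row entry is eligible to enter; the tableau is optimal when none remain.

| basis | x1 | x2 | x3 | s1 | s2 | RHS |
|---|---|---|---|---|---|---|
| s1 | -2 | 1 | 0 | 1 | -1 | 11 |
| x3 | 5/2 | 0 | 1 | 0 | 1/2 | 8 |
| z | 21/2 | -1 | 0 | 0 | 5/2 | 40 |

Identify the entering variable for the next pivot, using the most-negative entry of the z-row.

x2

Negative z-row entries: x2: -1.
The most negative is -1 in column x2, so x2 enters.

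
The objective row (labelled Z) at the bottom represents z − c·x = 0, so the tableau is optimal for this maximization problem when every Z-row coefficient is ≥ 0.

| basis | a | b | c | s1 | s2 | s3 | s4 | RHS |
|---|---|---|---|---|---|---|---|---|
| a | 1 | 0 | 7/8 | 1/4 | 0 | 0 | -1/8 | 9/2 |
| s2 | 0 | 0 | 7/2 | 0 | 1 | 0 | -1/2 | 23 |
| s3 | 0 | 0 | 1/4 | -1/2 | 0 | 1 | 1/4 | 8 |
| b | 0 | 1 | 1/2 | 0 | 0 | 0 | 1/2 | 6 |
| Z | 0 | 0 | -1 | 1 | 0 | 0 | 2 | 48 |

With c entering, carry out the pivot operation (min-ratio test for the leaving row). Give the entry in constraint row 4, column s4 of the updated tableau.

Ratio test on column c — row 1: (9/2)/(7/8) = 36/7; row 2: 23/(7/2) = 46/7; row 3: 8/(1/4) = 32; row 4: 6/(1/2) = 12. Minimum is 36/7 at row 1 (a leaves); pivot element 7/8.
Divide row 1 by 7/8; eliminate column c from the other rows.
Row 4 update in column s4: 1/2 − (1/2)·(-1/7) = 4/7.

4/7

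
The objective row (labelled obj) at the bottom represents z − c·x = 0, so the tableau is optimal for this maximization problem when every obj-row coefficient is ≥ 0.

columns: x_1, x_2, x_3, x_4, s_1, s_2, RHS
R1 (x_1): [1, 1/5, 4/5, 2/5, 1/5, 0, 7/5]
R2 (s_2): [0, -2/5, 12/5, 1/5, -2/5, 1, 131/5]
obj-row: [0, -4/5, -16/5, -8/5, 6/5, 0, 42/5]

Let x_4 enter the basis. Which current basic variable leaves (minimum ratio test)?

x_1

Column x_4 entries and ratios — x_1: (7/5)/(2/5) = 7/2; s_2: (131/5)/(1/5) = 131.
Smallest ratio is 7/2 in the row of x_1, so x_1 leaves.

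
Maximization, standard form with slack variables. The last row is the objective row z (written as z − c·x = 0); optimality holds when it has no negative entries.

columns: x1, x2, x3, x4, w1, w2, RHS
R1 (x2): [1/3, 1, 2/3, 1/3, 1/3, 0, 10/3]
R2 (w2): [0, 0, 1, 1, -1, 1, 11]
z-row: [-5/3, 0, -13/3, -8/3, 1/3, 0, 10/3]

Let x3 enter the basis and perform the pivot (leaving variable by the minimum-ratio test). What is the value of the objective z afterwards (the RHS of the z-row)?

25

Ratio test on column x3 — row 1: (10/3)/(2/3) = 5; row 2: 11/1 = 11. Minimum is 5 at row 1 (x2 leaves); pivot element 2/3.
Pivot on row 1; the z-row RHS becomes 10/3 − (-13/3)·5 = 25.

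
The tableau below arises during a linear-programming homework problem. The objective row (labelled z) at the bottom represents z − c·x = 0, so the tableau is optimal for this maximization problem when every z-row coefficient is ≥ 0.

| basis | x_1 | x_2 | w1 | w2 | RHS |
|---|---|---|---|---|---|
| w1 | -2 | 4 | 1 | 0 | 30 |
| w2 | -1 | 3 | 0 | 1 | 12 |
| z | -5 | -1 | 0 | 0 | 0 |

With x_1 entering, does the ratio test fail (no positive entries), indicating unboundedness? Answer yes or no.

yes

Every constraint-row entry in column x_1 is ≤ 0, so increasing x_1 is unbounded.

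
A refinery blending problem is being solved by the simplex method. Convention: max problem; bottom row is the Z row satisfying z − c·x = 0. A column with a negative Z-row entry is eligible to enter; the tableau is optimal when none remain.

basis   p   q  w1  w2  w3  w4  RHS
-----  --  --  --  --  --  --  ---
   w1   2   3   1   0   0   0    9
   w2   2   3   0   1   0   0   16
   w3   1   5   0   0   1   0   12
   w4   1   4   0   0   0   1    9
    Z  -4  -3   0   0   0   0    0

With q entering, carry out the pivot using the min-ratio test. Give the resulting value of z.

Ratio test on column q — row 1: 9/3 = 3; row 2: 16/3 = 16/3; row 3: 12/5 = 12/5; row 4: 9/4 = 9/4. Minimum is 9/4 at row 4 (w4 leaves); pivot element 4.
Pivot on row 4; the Z-row RHS becomes 0 − (-3)·(9/4) = 27/4.

27/4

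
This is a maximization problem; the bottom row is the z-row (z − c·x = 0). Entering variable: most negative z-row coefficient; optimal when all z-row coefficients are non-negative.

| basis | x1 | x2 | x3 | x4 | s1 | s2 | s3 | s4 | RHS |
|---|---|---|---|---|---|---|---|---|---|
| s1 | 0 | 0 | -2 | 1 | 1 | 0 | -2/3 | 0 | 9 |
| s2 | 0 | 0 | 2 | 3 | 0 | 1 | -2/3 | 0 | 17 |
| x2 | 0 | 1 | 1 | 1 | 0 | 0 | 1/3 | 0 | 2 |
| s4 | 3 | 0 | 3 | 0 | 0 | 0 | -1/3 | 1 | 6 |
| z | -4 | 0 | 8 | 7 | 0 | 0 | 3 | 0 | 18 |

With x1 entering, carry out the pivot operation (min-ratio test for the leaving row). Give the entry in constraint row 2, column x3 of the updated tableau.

2

Ratio test on column x1 — row 1: entry 0 ≤ 0; row 2: entry 0 ≤ 0; row 3: entry 0 ≤ 0; row 4: 6/3 = 2. Minimum is 2 at row 4 (s4 leaves); pivot element 3.
Divide row 4 by 3; eliminate column x1 from the other rows.
Row 2 update in column x3: 2 − 0·1 = 2.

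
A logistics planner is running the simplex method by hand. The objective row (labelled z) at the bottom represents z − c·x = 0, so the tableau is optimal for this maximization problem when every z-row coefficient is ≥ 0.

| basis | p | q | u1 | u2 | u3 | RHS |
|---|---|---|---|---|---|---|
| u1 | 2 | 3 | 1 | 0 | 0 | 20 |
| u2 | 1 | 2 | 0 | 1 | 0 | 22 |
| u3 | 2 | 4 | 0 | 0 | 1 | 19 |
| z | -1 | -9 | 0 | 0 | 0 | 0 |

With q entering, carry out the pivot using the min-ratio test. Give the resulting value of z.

Ratio test on column q — row 1: 20/3 = 20/3; row 2: 22/2 = 11; row 3: 19/4 = 19/4. Minimum is 19/4 at row 3 (u3 leaves); pivot element 4.
Pivot on row 3; the z-row RHS becomes 0 − (-9)·(19/4) = 171/4.

171/4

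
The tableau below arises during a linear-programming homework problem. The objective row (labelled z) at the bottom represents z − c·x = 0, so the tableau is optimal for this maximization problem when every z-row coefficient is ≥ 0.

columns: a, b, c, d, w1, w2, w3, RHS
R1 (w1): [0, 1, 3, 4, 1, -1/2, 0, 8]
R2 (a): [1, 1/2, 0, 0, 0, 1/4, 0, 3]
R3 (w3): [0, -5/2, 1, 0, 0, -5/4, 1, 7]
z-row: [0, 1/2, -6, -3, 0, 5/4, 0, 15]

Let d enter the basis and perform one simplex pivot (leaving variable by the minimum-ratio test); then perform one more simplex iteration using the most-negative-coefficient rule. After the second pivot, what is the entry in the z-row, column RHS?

Ratio test on column d — row 1: 8/4 = 2; row 2: entry 0 ≤ 0; row 3: entry 0 ≤ 0. Minimum is 2 at row 1 (w1 leaves); pivot element 4.
Divide row 1 by 4; eliminate column d from the other rows.
Second iteration: most negative z-row entry is -15/4 in column c, so c enters.
Ratio test on column c — row 1: 2/(3/4) = 8/3; row 2: entry 0 ≤ 0; row 3: 7/1 = 7. Minimum is 8/3 at row 1 (d leaves); pivot element 3/4.
Divide row 1 by 3/4; eliminate column c from the other rows.
After both pivots, the entry at the z-row, column RHS is 31.

31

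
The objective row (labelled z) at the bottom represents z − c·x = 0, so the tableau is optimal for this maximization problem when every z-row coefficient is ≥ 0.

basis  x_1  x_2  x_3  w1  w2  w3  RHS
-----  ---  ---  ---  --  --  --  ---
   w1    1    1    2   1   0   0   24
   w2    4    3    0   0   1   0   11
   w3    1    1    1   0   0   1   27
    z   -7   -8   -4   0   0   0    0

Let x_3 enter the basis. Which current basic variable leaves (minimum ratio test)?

w1

Column x_3 entries and ratios — w1: 24/2 = 12; w2: 0 ≤ 0, skip; w3: 27/1 = 27.
Smallest ratio is 12 in the row of w1, so w1 leaves.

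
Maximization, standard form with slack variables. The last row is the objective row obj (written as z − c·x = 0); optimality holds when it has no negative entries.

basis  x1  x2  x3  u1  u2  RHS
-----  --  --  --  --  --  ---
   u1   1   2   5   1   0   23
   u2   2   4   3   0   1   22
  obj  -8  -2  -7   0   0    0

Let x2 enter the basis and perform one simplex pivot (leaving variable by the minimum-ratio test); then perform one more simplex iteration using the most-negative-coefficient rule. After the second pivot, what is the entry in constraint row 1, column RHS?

Ratio test on column x2 — row 1: 23/2 = 23/2; row 2: 22/4 = 11/2. Minimum is 11/2 at row 2 (u2 leaves); pivot element 4.
Divide row 2 by 4; eliminate column x2 from the other rows.
Second iteration: most negative obj-row entry is -7 in column x1, so x1 enters.
Ratio test on column x1 — row 1: entry 0 ≤ 0; row 2: (11/2)/(1/2) = 11. Minimum is 11 at row 2 (x2 leaves); pivot element 1/2.
Divide row 2 by 1/2; eliminate column x1 from the other rows.
After both pivots, the entry at constraint row 1, column RHS is 12.

12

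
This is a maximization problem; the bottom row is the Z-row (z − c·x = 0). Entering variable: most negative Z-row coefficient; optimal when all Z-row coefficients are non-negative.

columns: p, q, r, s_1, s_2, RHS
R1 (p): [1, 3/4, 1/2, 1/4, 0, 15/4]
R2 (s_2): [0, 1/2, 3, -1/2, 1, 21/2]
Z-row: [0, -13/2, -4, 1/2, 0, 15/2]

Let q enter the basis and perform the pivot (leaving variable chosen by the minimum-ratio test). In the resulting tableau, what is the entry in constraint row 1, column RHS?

Ratio test on column q — row 1: (15/4)/(3/4) = 5; row 2: (21/2)/(1/2) = 21. Minimum is 5 at row 1 (p leaves); pivot element 3/4.
Divide row 1 by 3/4; eliminate column q from the other rows.
In the new row 1, the RHS entry is the old entry divided by the pivot: (15/4)/(3/4) = 5.

5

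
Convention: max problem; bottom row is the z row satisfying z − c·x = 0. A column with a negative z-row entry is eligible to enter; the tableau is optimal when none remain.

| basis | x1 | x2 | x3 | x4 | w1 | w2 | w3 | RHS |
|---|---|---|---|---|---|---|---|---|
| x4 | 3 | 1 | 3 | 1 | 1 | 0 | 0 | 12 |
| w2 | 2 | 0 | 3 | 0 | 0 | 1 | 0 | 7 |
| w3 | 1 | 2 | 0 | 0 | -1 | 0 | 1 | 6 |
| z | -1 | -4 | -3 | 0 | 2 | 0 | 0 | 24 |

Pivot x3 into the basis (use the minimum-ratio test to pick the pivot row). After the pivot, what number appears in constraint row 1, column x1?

1

Ratio test on column x3 — row 1: 12/3 = 4; row 2: 7/3 = 7/3; row 3: entry 0 ≤ 0. Minimum is 7/3 at row 2 (w2 leaves); pivot element 3.
Divide row 2 by 3; eliminate column x3 from the other rows.
Row 1 update in column x1: 3 − 3·(2/3) = 1.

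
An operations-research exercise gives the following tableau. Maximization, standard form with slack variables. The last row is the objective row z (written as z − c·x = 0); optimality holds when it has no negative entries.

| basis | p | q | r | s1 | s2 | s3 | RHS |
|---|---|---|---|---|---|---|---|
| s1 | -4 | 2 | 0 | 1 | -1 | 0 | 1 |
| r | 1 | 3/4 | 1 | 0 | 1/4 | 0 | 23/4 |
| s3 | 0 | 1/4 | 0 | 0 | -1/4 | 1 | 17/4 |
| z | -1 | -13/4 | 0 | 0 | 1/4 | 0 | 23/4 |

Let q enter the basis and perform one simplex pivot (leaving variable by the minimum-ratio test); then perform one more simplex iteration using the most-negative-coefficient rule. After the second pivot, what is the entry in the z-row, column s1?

Ratio test on column q — row 1: 1/2 = 1/2; row 2: (23/4)/(3/4) = 23/3; row 3: (17/4)/(1/4) = 17. Minimum is 1/2 at row 1 (s1 leaves); pivot element 2.
Divide row 1 by 2; eliminate column q from the other rows.
Second iteration: most negative z-row entry is -15/2 in column p, so p enters.
Ratio test on column p — row 1: entry -2 ≤ 0; row 2: (43/8)/(5/2) = 43/20; row 3: (33/8)/(1/2) = 33/4. Minimum is 43/20 at row 2 (r leaves); pivot element 5/2.
Divide row 2 by 5/2; eliminate column p from the other rows.
After both pivots, the entry at the z-row, column s1 is 1/2.

1/2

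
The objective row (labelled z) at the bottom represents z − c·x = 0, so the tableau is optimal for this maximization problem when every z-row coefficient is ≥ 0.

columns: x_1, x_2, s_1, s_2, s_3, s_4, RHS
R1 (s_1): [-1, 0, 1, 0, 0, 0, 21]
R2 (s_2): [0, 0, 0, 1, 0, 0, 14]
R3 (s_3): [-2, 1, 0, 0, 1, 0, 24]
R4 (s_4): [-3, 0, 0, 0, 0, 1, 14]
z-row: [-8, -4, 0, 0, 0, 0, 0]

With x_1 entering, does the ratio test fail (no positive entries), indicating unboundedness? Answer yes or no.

Every constraint-row entry in column x_1 is ≤ 0, so increasing x_1 is unbounded.

yes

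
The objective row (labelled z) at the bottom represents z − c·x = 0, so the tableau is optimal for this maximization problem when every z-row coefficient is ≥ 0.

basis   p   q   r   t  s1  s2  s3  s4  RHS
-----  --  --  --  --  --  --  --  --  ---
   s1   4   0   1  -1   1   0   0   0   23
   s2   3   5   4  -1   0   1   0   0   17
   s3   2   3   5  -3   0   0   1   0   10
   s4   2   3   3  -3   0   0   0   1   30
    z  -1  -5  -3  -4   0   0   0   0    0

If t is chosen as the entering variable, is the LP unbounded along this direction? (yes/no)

Every constraint-row entry in column t is ≤ 0, so increasing t is unbounded.

yes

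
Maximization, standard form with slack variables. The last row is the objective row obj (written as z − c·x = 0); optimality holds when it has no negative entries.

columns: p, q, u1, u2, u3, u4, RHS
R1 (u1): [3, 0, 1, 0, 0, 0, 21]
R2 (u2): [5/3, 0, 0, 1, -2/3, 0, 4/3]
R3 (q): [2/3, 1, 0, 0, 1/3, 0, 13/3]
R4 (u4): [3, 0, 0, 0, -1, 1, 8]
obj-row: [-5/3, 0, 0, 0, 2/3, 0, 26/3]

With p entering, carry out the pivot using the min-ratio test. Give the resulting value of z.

10

Ratio test on column p — row 1: 21/3 = 7; row 2: (4/3)/(5/3) = 4/5; row 3: (13/3)/(2/3) = 13/2; row 4: 8/3 = 8/3. Minimum is 4/5 at row 2 (u2 leaves); pivot element 5/3.
Pivot on row 2; the obj-row RHS becomes 26/3 − (-5/3)·(4/5) = 10.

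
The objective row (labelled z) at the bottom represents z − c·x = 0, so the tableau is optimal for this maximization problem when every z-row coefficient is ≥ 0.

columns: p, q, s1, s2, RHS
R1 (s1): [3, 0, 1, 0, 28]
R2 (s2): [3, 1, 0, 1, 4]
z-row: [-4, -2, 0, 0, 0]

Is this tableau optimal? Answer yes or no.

The z-row has a negative entry -4 in column p, so it is not optimal.

no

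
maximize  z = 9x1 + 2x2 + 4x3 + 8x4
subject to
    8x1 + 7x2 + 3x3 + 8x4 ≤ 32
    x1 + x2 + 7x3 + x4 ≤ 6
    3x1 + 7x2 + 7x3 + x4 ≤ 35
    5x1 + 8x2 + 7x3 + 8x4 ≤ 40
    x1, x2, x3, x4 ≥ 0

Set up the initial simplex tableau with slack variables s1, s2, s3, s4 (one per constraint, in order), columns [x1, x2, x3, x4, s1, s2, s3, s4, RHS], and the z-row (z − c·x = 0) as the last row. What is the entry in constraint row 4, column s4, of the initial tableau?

Slack s4 belongs to constraint 4; its column is the unit vector e_4, so the entry in row 4 is 1.

1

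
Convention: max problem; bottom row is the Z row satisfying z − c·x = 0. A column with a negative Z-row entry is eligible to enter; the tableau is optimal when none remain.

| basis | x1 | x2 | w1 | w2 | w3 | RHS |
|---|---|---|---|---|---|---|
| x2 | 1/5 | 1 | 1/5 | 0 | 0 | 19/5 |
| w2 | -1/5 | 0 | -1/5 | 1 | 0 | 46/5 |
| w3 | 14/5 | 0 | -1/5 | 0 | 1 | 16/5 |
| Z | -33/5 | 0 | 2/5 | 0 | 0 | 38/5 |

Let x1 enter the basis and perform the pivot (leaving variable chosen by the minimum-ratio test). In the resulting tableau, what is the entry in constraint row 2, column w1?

-3/14

Ratio test on column x1 — row 1: (19/5)/(1/5) = 19; row 2: entry -1/5 ≤ 0; row 3: (16/5)/(14/5) = 8/7. Minimum is 8/7 at row 3 (w3 leaves); pivot element 14/5.
Divide row 3 by 14/5; eliminate column x1 from the other rows.
Row 2 update in column w1: -1/5 − (-1/5)·(-1/14) = -3/14.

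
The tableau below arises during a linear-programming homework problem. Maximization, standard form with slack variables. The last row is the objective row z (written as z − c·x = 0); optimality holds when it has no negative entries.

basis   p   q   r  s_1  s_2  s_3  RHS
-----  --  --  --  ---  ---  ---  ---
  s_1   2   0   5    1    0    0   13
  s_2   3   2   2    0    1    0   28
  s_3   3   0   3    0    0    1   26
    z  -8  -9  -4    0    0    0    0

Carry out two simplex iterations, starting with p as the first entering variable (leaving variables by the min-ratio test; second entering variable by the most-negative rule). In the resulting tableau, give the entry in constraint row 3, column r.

Ratio test on column p — row 1: 13/2 = 13/2; row 2: 28/3 = 28/3; row 3: 26/3 = 26/3. Minimum is 13/2 at row 1 (s_1 leaves); pivot element 2.
Divide row 1 by 2; eliminate column p from the other rows.
Second iteration: most negative z-row entry is -9 in column q, so q enters.
Ratio test on column q — row 1: entry 0 ≤ 0; row 2: (17/2)/2 = 17/4; row 3: entry 0 ≤ 0. Minimum is 17/4 at row 2 (s_2 leaves); pivot element 2.
Divide row 2 by 2; eliminate column q from the other rows.
After both pivots, the entry at constraint row 3, column r is -9/2.

-9/2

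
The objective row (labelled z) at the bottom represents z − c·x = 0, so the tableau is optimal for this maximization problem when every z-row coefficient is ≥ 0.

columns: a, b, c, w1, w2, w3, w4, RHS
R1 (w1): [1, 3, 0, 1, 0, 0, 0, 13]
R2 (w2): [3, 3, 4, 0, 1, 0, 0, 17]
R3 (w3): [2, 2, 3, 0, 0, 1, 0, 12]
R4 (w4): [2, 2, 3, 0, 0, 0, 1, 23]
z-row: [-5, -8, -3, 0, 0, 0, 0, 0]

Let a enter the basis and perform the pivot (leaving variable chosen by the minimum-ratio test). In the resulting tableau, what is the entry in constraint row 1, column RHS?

Ratio test on column a — row 1: 13/1 = 13; row 2: 17/3 = 17/3; row 3: 12/2 = 6; row 4: 23/2 = 23/2. Minimum is 17/3 at row 2 (w2 leaves); pivot element 3.
Divide row 2 by 3; eliminate column a from the other rows.
Row 1 update in column RHS: 13 − 1·(17/3) = 22/3.

22/3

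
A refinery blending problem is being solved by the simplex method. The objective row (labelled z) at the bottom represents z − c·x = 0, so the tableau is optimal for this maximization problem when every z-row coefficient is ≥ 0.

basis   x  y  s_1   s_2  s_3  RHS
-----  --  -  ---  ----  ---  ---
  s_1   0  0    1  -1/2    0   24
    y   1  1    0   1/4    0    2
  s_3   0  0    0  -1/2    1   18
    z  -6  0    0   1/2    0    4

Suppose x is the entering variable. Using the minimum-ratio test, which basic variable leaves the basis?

y

Column x entries and ratios — s_1: 0 ≤ 0, skip; y: 2/1 = 2; s_3: 0 ≤ 0, skip.
Smallest ratio is 2 in the row of y, so y leaves.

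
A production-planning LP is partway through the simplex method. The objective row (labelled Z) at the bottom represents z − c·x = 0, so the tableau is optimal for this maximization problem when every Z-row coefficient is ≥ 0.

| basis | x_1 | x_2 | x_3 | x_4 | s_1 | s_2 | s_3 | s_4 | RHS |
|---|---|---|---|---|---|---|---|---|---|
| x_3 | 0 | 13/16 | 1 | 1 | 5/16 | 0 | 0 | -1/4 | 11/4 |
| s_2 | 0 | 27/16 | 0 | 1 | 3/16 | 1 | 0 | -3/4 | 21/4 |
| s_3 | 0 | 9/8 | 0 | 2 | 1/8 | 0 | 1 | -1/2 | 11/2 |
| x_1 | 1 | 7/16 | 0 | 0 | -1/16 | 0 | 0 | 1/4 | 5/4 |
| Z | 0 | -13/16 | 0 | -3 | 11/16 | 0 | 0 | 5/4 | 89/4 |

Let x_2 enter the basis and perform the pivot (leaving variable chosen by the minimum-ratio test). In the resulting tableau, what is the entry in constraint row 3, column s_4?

-8/7

Ratio test on column x_2 — row 1: (11/4)/(13/16) = 44/13; row 2: (21/4)/(27/16) = 28/9; row 3: (11/2)/(9/8) = 44/9; row 4: (5/4)/(7/16) = 20/7. Minimum is 20/7 at row 4 (x_1 leaves); pivot element 7/16.
Divide row 4 by 7/16; eliminate column x_2 from the other rows.
Row 3 update in column s_4: -1/2 − (9/8)·(4/7) = -8/7.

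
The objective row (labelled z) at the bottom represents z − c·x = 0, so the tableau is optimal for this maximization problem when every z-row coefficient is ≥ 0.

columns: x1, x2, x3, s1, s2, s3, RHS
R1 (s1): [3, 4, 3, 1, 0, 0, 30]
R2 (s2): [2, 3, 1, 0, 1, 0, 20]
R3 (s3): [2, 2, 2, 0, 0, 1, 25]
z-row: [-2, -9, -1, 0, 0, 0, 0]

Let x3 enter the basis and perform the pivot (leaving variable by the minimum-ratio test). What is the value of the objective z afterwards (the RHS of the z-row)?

Ratio test on column x3 — row 1: 30/3 = 10; row 2: 20/1 = 20; row 3: 25/2 = 25/2. Minimum is 10 at row 1 (s1 leaves); pivot element 3.
Pivot on row 1; the z-row RHS becomes 0 − (-1)·10 = 10.

10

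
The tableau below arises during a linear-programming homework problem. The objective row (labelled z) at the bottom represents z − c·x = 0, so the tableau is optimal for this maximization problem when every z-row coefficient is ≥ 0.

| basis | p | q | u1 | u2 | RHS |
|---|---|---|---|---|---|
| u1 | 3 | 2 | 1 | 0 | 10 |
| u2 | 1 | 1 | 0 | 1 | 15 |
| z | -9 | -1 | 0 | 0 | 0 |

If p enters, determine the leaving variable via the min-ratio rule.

Column p entries and ratios — u1: 10/3 = 10/3; u2: 15/1 = 15.
Smallest ratio is 10/3 in the row of u1, so u1 leaves.

u1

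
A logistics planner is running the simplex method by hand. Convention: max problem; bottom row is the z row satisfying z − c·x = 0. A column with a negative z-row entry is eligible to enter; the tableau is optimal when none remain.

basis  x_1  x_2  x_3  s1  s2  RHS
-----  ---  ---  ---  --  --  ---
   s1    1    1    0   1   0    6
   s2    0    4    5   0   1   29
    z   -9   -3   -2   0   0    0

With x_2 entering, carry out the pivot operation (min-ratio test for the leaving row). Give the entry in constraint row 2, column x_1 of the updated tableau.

-4

Ratio test on column x_2 — row 1: 6/1 = 6; row 2: 29/4 = 29/4. Minimum is 6 at row 1 (s1 leaves); pivot element 1.
Divide row 1 by 1; eliminate column x_2 from the other rows.
Row 2 update in column x_1: 0 − 4·1 = -4.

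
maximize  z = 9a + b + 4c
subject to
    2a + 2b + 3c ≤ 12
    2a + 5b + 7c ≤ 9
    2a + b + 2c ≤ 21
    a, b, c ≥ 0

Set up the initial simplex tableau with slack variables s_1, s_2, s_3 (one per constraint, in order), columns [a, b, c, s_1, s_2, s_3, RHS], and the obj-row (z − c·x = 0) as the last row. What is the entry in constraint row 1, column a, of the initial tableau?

2

Constraint 1 has coefficient 2 on a.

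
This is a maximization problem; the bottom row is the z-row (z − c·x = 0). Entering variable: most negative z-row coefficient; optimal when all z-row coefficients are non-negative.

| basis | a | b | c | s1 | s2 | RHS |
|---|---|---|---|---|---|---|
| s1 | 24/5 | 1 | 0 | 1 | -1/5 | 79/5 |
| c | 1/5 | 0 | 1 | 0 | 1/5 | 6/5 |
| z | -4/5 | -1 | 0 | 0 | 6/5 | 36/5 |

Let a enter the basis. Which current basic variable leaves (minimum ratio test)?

Column a entries and ratios — s1: (79/5)/(24/5) = 79/24; c: (6/5)/(1/5) = 6.
Smallest ratio is 79/24 in the row of s1, so s1 leaves.

s1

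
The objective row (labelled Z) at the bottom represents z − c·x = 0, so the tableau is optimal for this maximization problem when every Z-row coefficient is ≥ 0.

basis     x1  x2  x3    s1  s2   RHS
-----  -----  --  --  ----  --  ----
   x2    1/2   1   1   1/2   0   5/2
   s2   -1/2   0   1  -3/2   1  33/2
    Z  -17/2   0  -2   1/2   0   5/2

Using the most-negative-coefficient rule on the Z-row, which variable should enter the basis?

x1

Negative Z-row entries: x1: -17/2, x3: -2.
The most negative is -17/2 in column x1, so x1 enters.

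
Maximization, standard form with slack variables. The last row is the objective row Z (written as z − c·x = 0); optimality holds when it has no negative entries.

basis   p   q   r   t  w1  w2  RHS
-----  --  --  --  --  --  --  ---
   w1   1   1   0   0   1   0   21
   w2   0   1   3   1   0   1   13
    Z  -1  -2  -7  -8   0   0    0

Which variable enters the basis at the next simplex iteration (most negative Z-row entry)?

t

Negative Z-row entries: p: -1, q: -2, r: -7, t: -8.
The most negative is -8 in column t, so t enters.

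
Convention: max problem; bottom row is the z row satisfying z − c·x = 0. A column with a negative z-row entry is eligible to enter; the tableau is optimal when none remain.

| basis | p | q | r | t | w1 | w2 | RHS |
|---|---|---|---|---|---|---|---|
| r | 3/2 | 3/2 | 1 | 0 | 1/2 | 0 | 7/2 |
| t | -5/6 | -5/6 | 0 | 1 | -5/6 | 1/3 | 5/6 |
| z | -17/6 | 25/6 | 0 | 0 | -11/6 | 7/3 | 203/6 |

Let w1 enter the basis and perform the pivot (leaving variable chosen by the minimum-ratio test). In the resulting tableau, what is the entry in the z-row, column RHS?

Ratio test on column w1 — row 1: (7/2)/(1/2) = 7; row 2: entry -5/6 ≤ 0. Minimum is 7 at row 1 (r leaves); pivot element 1/2.
Divide row 1 by 1/2; eliminate column w1 from the other rows.
z-row update in column RHS: 203/6 − (-11/6)·7 = 140/3.

140/3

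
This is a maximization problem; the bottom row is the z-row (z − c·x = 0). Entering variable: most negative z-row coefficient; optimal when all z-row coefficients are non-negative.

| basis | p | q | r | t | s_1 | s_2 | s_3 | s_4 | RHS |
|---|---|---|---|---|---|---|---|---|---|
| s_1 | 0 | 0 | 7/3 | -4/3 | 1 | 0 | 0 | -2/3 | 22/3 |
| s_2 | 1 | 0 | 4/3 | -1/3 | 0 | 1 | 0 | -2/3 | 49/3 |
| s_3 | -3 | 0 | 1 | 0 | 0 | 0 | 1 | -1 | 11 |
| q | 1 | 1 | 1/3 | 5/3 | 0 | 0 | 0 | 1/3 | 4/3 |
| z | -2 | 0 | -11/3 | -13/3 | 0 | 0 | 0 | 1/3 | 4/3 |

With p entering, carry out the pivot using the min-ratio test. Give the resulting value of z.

Ratio test on column p — row 1: entry 0 ≤ 0; row 2: (49/3)/1 = 49/3; row 3: entry -3 ≤ 0; row 4: (4/3)/1 = 4/3. Minimum is 4/3 at row 4 (q leaves); pivot element 1.
Pivot on row 4; the z-row RHS becomes 4/3 − (-2)·(4/3) = 4.

4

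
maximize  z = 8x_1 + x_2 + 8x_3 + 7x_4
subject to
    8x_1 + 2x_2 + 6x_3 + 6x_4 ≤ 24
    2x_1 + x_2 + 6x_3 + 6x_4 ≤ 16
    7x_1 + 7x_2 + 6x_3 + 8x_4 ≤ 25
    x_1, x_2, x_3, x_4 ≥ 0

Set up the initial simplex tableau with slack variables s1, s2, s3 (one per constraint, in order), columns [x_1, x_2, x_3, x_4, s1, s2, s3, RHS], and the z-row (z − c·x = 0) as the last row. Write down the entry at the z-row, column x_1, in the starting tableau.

The z-row carries the negated objective coefficients: the x_1 entry is -8.

-8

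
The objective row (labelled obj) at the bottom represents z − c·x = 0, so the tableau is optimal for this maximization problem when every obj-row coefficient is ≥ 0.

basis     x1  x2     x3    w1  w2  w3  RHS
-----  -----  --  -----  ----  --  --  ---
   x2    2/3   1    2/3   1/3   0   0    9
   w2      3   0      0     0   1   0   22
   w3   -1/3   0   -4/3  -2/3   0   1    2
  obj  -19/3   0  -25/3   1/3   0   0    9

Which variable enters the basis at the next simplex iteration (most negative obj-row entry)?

x3

Negative obj-row entries: x1: -19/3, x3: -25/3.
The most negative is -25/3 in column x3, so x3 enters.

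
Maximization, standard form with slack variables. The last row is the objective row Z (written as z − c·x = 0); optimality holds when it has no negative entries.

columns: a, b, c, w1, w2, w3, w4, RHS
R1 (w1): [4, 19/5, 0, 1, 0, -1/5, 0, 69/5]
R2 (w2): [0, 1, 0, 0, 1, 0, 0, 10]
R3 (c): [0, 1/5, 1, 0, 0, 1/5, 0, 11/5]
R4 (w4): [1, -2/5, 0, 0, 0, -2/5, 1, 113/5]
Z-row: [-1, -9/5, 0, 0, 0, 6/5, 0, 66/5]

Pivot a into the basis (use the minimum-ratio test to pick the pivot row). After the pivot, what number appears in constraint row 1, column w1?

Ratio test on column a — row 1: (69/5)/4 = 69/20; row 2: entry 0 ≤ 0; row 3: entry 0 ≤ 0; row 4: (113/5)/1 = 113/5. Minimum is 69/20 at row 1 (w1 leaves); pivot element 4.
Divide row 1 by 4; eliminate column a from the other rows.
In the new row 1, the w1 entry is the old entry divided by the pivot: 1/4 = 1/4.

1/4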